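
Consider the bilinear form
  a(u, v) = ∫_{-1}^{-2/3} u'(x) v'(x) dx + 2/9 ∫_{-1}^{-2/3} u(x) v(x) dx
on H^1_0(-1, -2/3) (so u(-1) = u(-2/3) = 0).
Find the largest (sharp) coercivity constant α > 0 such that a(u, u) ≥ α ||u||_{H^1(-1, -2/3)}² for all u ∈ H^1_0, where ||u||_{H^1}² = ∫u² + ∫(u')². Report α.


α = (2 + 81*π^2)/(9*(1 + 9*π^2))

Coercivity of a(·,·) on H^1_0(-1, -2/3) means a(u, u) ≥ α ||u||_{H^1}² for every u ∈ H^1_0.
The interval has length L = 1/3, and Poincaré/coercivity depend only on L. Here a(u, u) = ∫(u')² + (2/9)·∫u².
Here 0 < c = 2/9 < 1. The condition a(u,u) ≥ α||u||_{H^1}² reads (1−α)∫(u')² ≥ (α−c)∫u². Any admissible α is ≤ 1 (rapidly oscillating u have ∫u²/∫(u')² → 0), and α = 1 would force 0 ≥ (1−c)∫u², impossible since c < 1; so 1−α > 0. By the sharp Poincaré inequality on H^1_0 of an interval of length L, ∫(u')² ≥ (π/L)²∫u² with equality for the first sine mode sin(π(x−x₀)/L) (x₀ the left endpoint), so the inequality holds for all u iff (1−α)(π/L)² ≥ α − c, i.e. α ≤ ((π/L)² + c)/((π/L)² + 1) = (1 + c(L/π)²)/(1 + (L/π)²). With (π/L)² = 9*π^2 and c = 2/9, the largest admissible constant is α = ((π/L)² + c)/((π/L)² + 1).
Simplifying, α = (2 + 81*π^2)/(9*(1 + 9*π^2)).


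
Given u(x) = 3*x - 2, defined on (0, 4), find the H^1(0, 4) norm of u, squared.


||u||_{H^1}^2 = 148

The H^1 norm (squared) on an interval (0, L) is
  ||u||_{H^1}^2 = ∫_0^L u(x)^2 dx + ∫_0^L u'(x)^2 dx.
Compute u'(x) = 3.
Then u(x)^2 = 9*x**2 - 12*x + 4 and u'(x)^2 = 9.
Integrate each monomial from 0 to 4 using ∫_0^4 c·x^n dx = c·4^(n+1)/(n+1):
  ∫_0^4 u(x)^2 dx = ∫_0^4 (9*x^2 - 12*x + 4) dx. Term by term:
    ∫_0^4 9*x^2 dx = 192;  ∫_0^4 -12*x dx = -96;  ∫_0^4 4 dx = 16.
  Sum: 192 − 96 + 16 = 112.
  ∫_0^4 u'(x)^2 dx = ∫_0^4 (9) dx. Term by term:
    ∫_0^4 9 dx = 36.
Adding: ||u||_{H^1}^2 = 112 + 36 = 148.


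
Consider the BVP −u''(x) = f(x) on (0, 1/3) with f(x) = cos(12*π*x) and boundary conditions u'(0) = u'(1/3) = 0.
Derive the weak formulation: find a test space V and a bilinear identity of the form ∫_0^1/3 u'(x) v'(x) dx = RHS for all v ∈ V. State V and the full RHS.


V = H^1(0, 1/3) (no boundary constraint on v; u is determined up to an additive constant); weak form: ∫_0^1/3 u'v' dx = ∫_0^1/3 (cos(12*π*x)) v dx for all v ∈ V.

Multiply both sides by a test function v and integrate from 0 to 1/3:
  ∫_0^1/3 −u''(x) v(x) dx = ∫_0^1/3 f(x) v(x) dx.
Integrate the LHS by parts once:
  ∫_0^1/3 −u'' v dx = −[u'(x) v(x)]_0^1/3 + ∫_0^1/3 u'(x) v'(x) dx.
Thus ∫_0^1/3 u'(x) v'(x) dx = ∫_0^1/3 f(x) v(x) dx + [u'(x) v(x)]_0^1/3.
Choose V so that boundary terms are either known or forced to vanish.
u has homogeneous Neumann: u'(0) = u'(1/3) = 0. So [u' v]_0^1/3 = 0·v(1/3) − 0·v(0) = 0 for any v; take V = H^1(0, 1/3).
Weak formulation: find u (satisfying any essential BC) such that ∫_0^1/3 u'(x) v'(x) dx = ∫_0^1/3 f v dx for all v ∈ V (homogeneous Neumann, so boundary terms vanish).
Substituting f(x) = cos(12*π*x), the right-hand side is ∫_0^1/3 (cos(12*π*x)) v dx.
Compatibility check (pure Neumann): taking v ≡ 1 ∈ V gives 0 = ∫_0^1/3 f dx + (0) − (0), i.e. ∫_0^1/3 f dx must equal u'(0) − u'(1/3) = 0. Indeed ∫_0^1/3 (cos(12*π*x)) dx = 0, so the data are compatible. The solution is then unique only up to an additive constant (fix it e.g. by requiring ∫_0^1/3 u dx = 0).


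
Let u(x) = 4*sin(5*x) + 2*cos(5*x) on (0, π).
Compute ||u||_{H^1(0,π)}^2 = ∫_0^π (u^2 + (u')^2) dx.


||u||_{H^1(0,π)}^2 = 260*π

u'(x) = -10*sin(5*x) + 20*cos(5*x).
Expand u² and (u')² and integrate term by term on (0, π), using: for integers n ≥ 1, ∫_0^π sin²(nx) dx = ∫_0^π cos²(nx) dx = π/2; for n ≠ n', ∫_0^π sin(nx)sin(n'x) dx = ∫_0^π cos(nx)cos(n'x) dx = 0; and by product-to-sum, ∫_0^π sin(nx)cos(n'x) dx = ½∫_0^π [sin((n+n')x) + sin((n−n')x)] dx, which is 0 when n+n' is even and 2n/(n²−n'²) when n+n' is odd (it need not vanish on (0, π)).
  u² squared terms: (2)²·∫cos(5x)² dx = 4·π/2 = 2*π;  (4)²·∫sin(5x)² dx = 16·π/2 = 8*π.
  u² cross terms: 2·(2)·(4)·∫cos(5x)·sin(5x) dx = 16·(0) = 0.
  So ∫_0^π u² dx = 2*π + 8*π + 0 = 10*π.
  (u')² squared terms: (-10)²·∫sin(5x)² dx = 100·π/2 = 50*π;  (20)²·∫cos(5x)² dx = 400·π/2 = 200*π.
  (u')² cross terms: 2·(-10)·(20)·∫sin(5x)·cos(5x) dx = -400·(0) = 0.
  So ∫_0^π (u')² dx = 50*π + 200*π + 0 = 250*π.
||u||_{H^1}^2 = (10*π) + (250*π) = 260*π.


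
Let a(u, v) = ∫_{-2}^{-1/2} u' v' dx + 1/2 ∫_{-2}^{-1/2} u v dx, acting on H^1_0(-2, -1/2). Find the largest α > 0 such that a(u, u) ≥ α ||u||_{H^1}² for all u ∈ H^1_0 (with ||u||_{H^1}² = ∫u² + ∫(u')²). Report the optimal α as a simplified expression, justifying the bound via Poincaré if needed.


α = (9 + 8*π^2)/(2*(9 + 4*π^2))

Coercivity of a(·,·) on H^1_0(-2, -1/2) means a(u, u) ≥ α ||u||_{H^1}² for every u ∈ H^1_0.
The interval has length L = 3/2, and Poincaré/coercivity depend only on L. Here a(u, u) = ∫(u')² + (1/2)·∫u².
Here 0 < c = 1/2 < 1. The condition a(u,u) ≥ α||u||_{H^1}² reads (1−α)∫(u')² ≥ (α−c)∫u². Any admissible α is ≤ 1 (rapidly oscillating u have ∫u²/∫(u')² → 0), and α = 1 would force 0 ≥ (1−c)∫u², impossible since c < 1; so 1−α > 0. By the sharp Poincaré inequality on H^1_0 of an interval of length L, ∫(u')² ≥ (π/L)²∫u² with equality for the first sine mode sin(π(x−x₀)/L) (x₀ the left endpoint), so the inequality holds for all u iff (1−α)(π/L)² ≥ α − c, i.e. α ≤ ((π/L)² + c)/((π/L)² + 1) = (1 + c(L/π)²)/(1 + (L/π)²). With (π/L)² = 4*π^2/9 and c = 1/2, the largest admissible constant is α = ((π/L)² + c)/((π/L)² + 1).
Simplifying, α = (9 + 8*π^2)/(2*(9 + 4*π^2)).


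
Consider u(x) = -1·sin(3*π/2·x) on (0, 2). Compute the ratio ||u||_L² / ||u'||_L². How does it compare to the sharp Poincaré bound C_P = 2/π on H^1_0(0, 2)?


||u||_L² / ||u'||_L² = 2/(3*π) < C_P = 2/π.

u(x) = -1·sin(3*π/2·x), so u'(x) = -3*π*cos(3*π*x/2)/2.
Writing u(x) = A·sin(kπx/L) with A = -1 and k = 3, use ∫_0^L sin²(kπx/L) dx = L/2 and ∫_0^L cos²(kπx/L) dx = L/2.
u² = 1·sin²(3*π/2·x) and (u')² = 9*π^2/4·cos²(3*π/2·x), and each of sin², cos² integrates to L/2 = 1 over (0, 2).
∫_0^2 u² dx = 1, so ||u||_L² = 1.
∫_0^2 (u')² dx = 9*π^2/4, so ||u'||_L² = 3*π/2.
Ratio ||u||_L² / ||u'||_L² = 2/(3*π).
Sharp Poincaré constant on H^1_0(0, 2) is C_P = L/π = 2/π, achieved by sin(π/2·x).
This is the k = 3 harmonic; the ratio L/(kπ) is strictly less than C_P = L/π, consistent with the sharp inequality ||u||_L² ≤ C_P ||u'||_L².


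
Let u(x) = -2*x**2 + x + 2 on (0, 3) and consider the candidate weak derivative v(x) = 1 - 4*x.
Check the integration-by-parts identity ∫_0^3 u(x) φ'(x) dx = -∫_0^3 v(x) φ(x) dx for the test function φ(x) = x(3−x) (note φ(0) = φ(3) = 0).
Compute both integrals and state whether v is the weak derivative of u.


LHS = 45/2, RHS = 45/2. Yes, v = u' weakly.

u(x) = -2*x**2 + x + 2, classical derivative u'(x) = 1 - 4*x.
φ(x) = x(3−x), so φ'(x) = 3 - 2*x.
Note φ(0) = φ(3) = 0, so the boundary term u·φ vanishes.
LHS = ∫_0^3 u(x) φ'(x) dx = ∫_0^3 (4*x^3 - 8*x^2 - x + 6) dx. Term by term:
  ∫_0^3 4*x^3 dx = 81;  ∫_0^3 -8*x^2 dx = -72;  ∫_0^3 -x dx = -9/2;
  ∫_0^3 6 dx = 18.
Sum: 81 − 72 − 9/2 + 18 = 45/2.
So LHS = 45/2.
∫_0^3 v(x) φ(x) dx = ∫_0^3 (4*x^3 - 13*x^2 + 3*x) dx. Term by term:
  ∫_0^3 4*x^3 dx = 81;  ∫_0^3 -13*x^2 dx = -117;  ∫_0^3 3*x dx = 27/2.
Sum: 81 − 117 + 27/2 = -45/2.
So RHS = -∫_0^3 v(x) φ(x) dx = 45/2.
LHS = RHS, so the identity holds for this test φ.
Moreover u is smooth here and v(x) = u'(x) = 1 - 4*x pointwise, so the identity holds for every test function. Hence v is the weak derivative of u.


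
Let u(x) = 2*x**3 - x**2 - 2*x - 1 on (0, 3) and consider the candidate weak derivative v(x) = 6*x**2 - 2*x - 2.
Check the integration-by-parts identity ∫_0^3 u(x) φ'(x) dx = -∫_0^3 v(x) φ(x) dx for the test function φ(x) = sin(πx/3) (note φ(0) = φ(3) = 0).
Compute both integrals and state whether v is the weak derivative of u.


LHS = -132/π + 648/π^3, RHS = -132/π + 648/π^3. Yes, v = u' weakly.

u(x) = 2*x**3 - x**2 - 2*x - 1, classical derivative u'(x) = 6*x**2 - 2*x - 2.
φ(x) = sin(πx/3), so φ'(x) = π*cos(π*x/3)/3.
Note φ(0) = φ(3) = 0, so the boundary term u·φ vanishes.
LHS = ∫_0^3 u(x) φ'(x) dx = ∫_0^3 (2*π*x^3*cos(π*x/3)/3 - π*x^2*cos(π*x/3)/3 - 2*π*x*cos(π*x/3)/3 - π*cos(π*x/3)/3) dx. Term by term:
  ∫_0^3 -π*cos(π*x/3)/3 dx = 0;  ∫_0^3 -2*π*x*cos(π*x/3)/3 dx = 12/π;  ∫_0^3 -π*x^2*cos(π*x/3)/3 dx = 18/π;
  ∫_0^3 2*π*x^3*cos(π*x/3)/3 dx = -162/π + 648/π^3.
Sum: 0 + 12/π + 18/π + -162/π + 648/π^3 = -132/π + 648/π^3.
So LHS = -132/π + 648/π^3.
∫_0^3 v(x) φ(x) dx = ∫_0^3 (6*x^2*sin(π*x/3) - 2*x*sin(π*x/3) - 2*sin(π*x/3)) dx. Term by term:
  ∫_0^3 -2*sin(π*x/3) dx = -12/π;  ∫_0^3 -2*x*sin(π*x/3) dx = -18/π;  ∫_0^3 6*x^2*sin(π*x/3) dx = -648/π^3 + 162/π.
Sum: -12/π − 18/π + -648/π^3 + 162/π = -648/π^3 + 132/π.
So RHS = -∫_0^3 v(x) φ(x) dx = -132/π + 648/π^3.
LHS = RHS, so the identity holds for this test φ.
Moreover u is smooth here and v(x) = u'(x) = 6*x**2 - 2*x - 2 pointwise, so the identity holds for every test function. Hence v is the weak derivative of u.


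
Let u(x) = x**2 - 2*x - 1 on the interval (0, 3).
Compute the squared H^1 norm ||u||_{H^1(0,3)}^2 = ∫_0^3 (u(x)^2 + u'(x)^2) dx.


||u||_{H^1}^2 = 93/5

The H^1 norm (squared) on an interval (0, L) is
  ||u||_{H^1}^2 = ∫_0^L u(x)^2 dx + ∫_0^L u'(x)^2 dx.
Compute u'(x) = 2*x - 2.
Then u(x)^2 = x**4 - 4*x**3 + 2*x**2 + 4*x + 1 and u'(x)^2 = 4*x**2 - 8*x + 4.
Integrate each monomial from 0 to 3 using ∫_0^3 c·x^n dx = c·3^(n+1)/(n+1):
  ∫_0^3 u(x)^2 dx = ∫_0^3 (x^4 - 4*x^3 + 2*x^2 + 4*x + 1) dx. Term by term:
    ∫_0^3 x^4 dx = 243/5;  ∫_0^3 -4*x^3 dx = -81;  ∫_0^3 2*x^2 dx = 18;
    ∫_0^3 4*x dx = 18;  ∫_0^3 1 dx = 3.
  Sum: 243/5 − 81 + 18 + 18 + 3 = 33/5.
  ∫_0^3 u'(x)^2 dx = ∫_0^3 (4*x^2 - 8*x + 4) dx. Term by term:
    ∫_0^3 4*x^2 dx = 36;  ∫_0^3 -8*x dx = -36;  ∫_0^3 4 dx = 12.
  Sum: 36 − 36 + 12 = 12.
Adding: ||u||_{H^1}^2 = 33/5 + 12 = 93/5.


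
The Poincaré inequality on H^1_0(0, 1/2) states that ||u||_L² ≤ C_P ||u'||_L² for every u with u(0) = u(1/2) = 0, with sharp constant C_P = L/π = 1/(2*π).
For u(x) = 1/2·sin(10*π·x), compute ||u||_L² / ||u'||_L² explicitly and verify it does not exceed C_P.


||u||_L² / ||u'||_L² = 1/(10*π) < C_P = 1/(2*π).

u(x) = 1/2·sin(10*π·x), so u'(x) = 5*π*cos(10*π*x).
Writing u(x) = A·sin(kπx/L) with A = 1/2 and k = 5, use ∫_0^L sin²(kπx/L) dx = L/2 and ∫_0^L cos²(kπx/L) dx = L/2.
u² = 1/4·sin²(10*π·x) and (u')² = 25*π^2·cos²(10*π·x), and each of sin², cos² integrates to L/2 = 1/4 over (0, 1/2).
∫_0^1/2 u² dx = 1/16, so ||u||_L² = 1/4.
∫_0^1/2 (u')² dx = 25*π^2/4, so ||u'||_L² = 5*π/2.
Ratio ||u||_L² / ||u'||_L² = 1/(10*π).
Sharp Poincaré constant on H^1_0(0, 1/2) is C_P = L/π = 1/(2*π), achieved by sin(2*π·x).
This is the k = 5 harmonic; the ratio L/(kπ) is strictly less than C_P = L/π, consistent with the sharp inequality ||u||_L² ≤ C_P ||u'||_L².


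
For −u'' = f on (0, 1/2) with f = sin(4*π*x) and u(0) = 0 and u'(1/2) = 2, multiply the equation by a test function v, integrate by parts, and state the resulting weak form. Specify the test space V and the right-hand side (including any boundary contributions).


V = {v ∈ H^1(0, 1/2) : v(0) = 0} (test functions vanish at x = 0 where u is specified); weak form: ∫_0^1/2 u'v' dx = ∫_0^1/2 (sin(4*π*x)) v dx + 2·v(1/2) for all v ∈ V.

Multiply both sides by a test function v and integrate from 0 to 1/2:
  ∫_0^1/2 −u''(x) v(x) dx = ∫_0^1/2 f(x) v(x) dx.
Integrate the LHS by parts once:
  ∫_0^1/2 −u'' v dx = −[u'(x) v(x)]_0^1/2 + ∫_0^1/2 u'(x) v'(x) dx.
Thus ∫_0^1/2 u'(x) v'(x) dx = ∫_0^1/2 f(x) v(x) dx + [u'(x) v(x)]_0^1/2.
Choose V so that boundary terms are either known or forced to vanish.
Mixed BC: u(0) = 0 (Dirichlet) and u'(1/2) = 2 (Neumann). Define V = {v ∈ H^1(0, 1/2) : v(0) = 0}. Then [u' v]_0^1/2 = u'(1/2)·v(1/2) − u'(0)·0 = 2·v(1/2).
Weak formulation: find u (satisfying any essential BC) such that ∫_0^1/2 u'(x) v'(x) dx = ∫_0^1/2 f v dx + 2·v(1/2) for all v ∈ V (Dirichlet at 0 absorbed into V; Neumann datum at x = 1/2 contributes the boundary term).
Substituting f(x) = sin(4*π*x), the right-hand side is ∫_0^1/2 (sin(4*π*x)) v dx + 2·v(1/2).


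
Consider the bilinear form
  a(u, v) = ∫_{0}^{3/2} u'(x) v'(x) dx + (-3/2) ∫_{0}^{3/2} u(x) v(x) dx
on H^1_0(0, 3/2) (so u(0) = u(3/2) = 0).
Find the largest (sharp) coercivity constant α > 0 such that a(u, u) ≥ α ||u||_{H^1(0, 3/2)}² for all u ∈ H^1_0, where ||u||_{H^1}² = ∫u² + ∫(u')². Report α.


α = (-27 + 8*π^2)/(2*(9 + 4*π^2))

Coercivity of a(·,·) on H^1_0(0, 3/2) means a(u, u) ≥ α ||u||_{H^1}² for every u ∈ H^1_0.
The interval has length L = 3/2, and Poincaré/coercivity depend only on L. Here a(u, u) = ∫(u')² + (-3/2)·∫u².
Here c = -3/2 < 0 with |c| < (π/L)² = 4*π^2/9, so coercivity still holds. The condition a(u,u) ≥ α||u||_{H^1}² reads (1−α)∫(u')² ≥ (α−c)∫u². Any admissible α is ≤ 1 (rapidly oscillating u have ∫u²/∫(u')² → 0), and α = 1 would force 0 ≥ (1−c)∫u², impossible since c < 1; so 1−α > 0. By the sharp Poincaré inequality on H^1_0 of an interval of length L, ∫(u')² ≥ (π/L)²∫u² with equality for the first sine mode sin(π(x−x₀)/L) (x₀ the left endpoint), so the inequality holds for all u iff (1−α)(π/L)² ≥ α − c, i.e. α ≤ ((π/L)² + c)/((π/L)² + 1) = (1 + c(L/π)²)/(1 + (L/π)²). (Direct route, valid since c ≤ 0: Poincaré gives c∫u² ≥ c(L/π)²∫(u')², so a(u,u) ≥ (1 + c(L/π)²)∫(u')², while ||u||_{H^1}² ≤ (1 + (L/π)²)∫(u')²; dividing yields the same α.) With (π/L)² = 4*π^2/9 and c = -3/2, the largest admissible constant is α = ((π/L)² + c)/((π/L)² + 1).
Simplifying, α = (-27 + 8*π^2)/(2*(9 + 4*π^2)).


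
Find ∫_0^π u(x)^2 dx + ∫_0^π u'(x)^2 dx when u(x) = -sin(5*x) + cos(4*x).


||u||_{H^1(0,π)}^2 = -340/9 + 43*π/2

u'(x) = -4*sin(4*x) - 5*cos(5*x).
Expand u² and (u')² and integrate term by term on (0, π), using: for integers n ≥ 1, ∫_0^π sin²(nx) dx = ∫_0^π cos²(nx) dx = π/2; for n ≠ n', ∫_0^π sin(nx)sin(n'x) dx = ∫_0^π cos(nx)cos(n'x) dx = 0; and by product-to-sum, ∫_0^π sin(nx)cos(n'x) dx = ½∫_0^π [sin((n+n')x) + sin((n−n')x)] dx, which is 0 when n+n' is even and 2n/(n²−n'²) when n+n' is odd (it need not vanish on (0, π)).
  u² squared terms: (-1)²·∫sin(5x)² dx = 1·π/2 = π/2;  (1)²·∫cos(4x)² dx = 1·π/2 = π/2.
  u² cross terms: 2·(-1)·(1)·∫sin(5x)·cos(4x) dx = -2·(10/9) = -20/9.
  So ∫_0^π u² dx = π/2 + π/2 − 20/9 = -20/9 + π.
  (u')² squared terms: (-5)²·∫cos(5x)² dx = 25·π/2 = 25*π/2;  (-4)²·∫sin(4x)² dx = 16·π/2 = 8*π.
  (u')² cross terms: 2·(-5)·(-4)·∫cos(5x)·sin(4x) dx = 40·(-8/9) = -320/9.
  So ∫_0^π (u')² dx = 25*π/2 + 8*π − 320/9 = -320/9 + 41*π/2.
||u||_{H^1}^2 = (-20/9 + π) + (-320/9 + 41*π/2) = -340/9 + 43*π/2.


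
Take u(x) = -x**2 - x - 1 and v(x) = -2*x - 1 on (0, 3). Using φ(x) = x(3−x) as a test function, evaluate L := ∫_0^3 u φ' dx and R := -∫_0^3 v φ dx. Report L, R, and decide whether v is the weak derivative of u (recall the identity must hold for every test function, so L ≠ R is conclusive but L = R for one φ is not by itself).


LHS = 18, RHS = 18. Yes, v = u' weakly.

u(x) = -x**2 - x - 1, classical derivative u'(x) = -2*x - 1.
φ(x) = x(3−x), so φ'(x) = 3 - 2*x.
Note φ(0) = φ(3) = 0, so the boundary term u·φ vanishes.
LHS = ∫_0^3 u(x) φ'(x) dx = ∫_0^3 (2*x^3 - x^2 - x - 3) dx. Term by term:
  ∫_0^3 2*x^3 dx = 81/2;  ∫_0^3 -x^2 dx = -9;  ∫_0^3 -x dx = -9/2;
  ∫_0^3 -3 dx = -9.
Sum: 81/2 − 9 − 9/2 − 9 = 18.
So LHS = 18.
∫_0^3 v(x) φ(x) dx = ∫_0^3 (2*x^3 - 5*x^2 - 3*x) dx. Term by term:
  ∫_0^3 2*x^3 dx = 81/2;  ∫_0^3 -5*x^2 dx = -45;  ∫_0^3 -3*x dx = -27/2.
Sum: 81/2 − 45 − 27/2 = -18.
So RHS = -∫_0^3 v(x) φ(x) dx = 18.
LHS = RHS, so the identity holds for this test φ.
Moreover u is smooth here and v(x) = u'(x) = -2*x - 1 pointwise, so the identity holds for every test function. Hence v is the weak derivative of u.


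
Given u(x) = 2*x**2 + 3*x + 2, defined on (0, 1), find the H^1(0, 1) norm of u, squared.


||u||_{H^1}^2 = 229/5

The H^1 norm (squared) on an interval (0, L) is
  ||u||_{H^1}^2 = ∫_0^L u(x)^2 dx + ∫_0^L u'(x)^2 dx.
Compute u'(x) = 4*x + 3.
Then u(x)^2 = 4*x**4 + 12*x**3 + 17*x**2 + 12*x + 4 and u'(x)^2 = 16*x**2 + 24*x + 9.
Integrate each monomial from 0 to 1 using ∫_0^1 c·x^n dx = c·1^(n+1)/(n+1):
  ∫_0^1 u(x)^2 dx = ∫_0^1 (4*x^4 + 12*x^3 + 17*x^2 + 12*x + 4) dx. Term by term:
    ∫_0^1 4*x^4 dx = 4/5;  ∫_0^1 12*x^3 dx = 3;  ∫_0^1 17*x^2 dx = 17/3;
    ∫_0^1 12*x dx = 6;  ∫_0^1 4 dx = 4.
  Sum: 4/5 + 3 + 17/3 + 6 + 4 = 292/15.
  ∫_0^1 u'(x)^2 dx = ∫_0^1 (16*x^2 + 24*x + 9) dx. Term by term:
    ∫_0^1 16*x^2 dx = 16/3;  ∫_0^1 24*x dx = 12;  ∫_0^1 9 dx = 9.
  Sum: 16/3 + 12 + 9 = 79/3.
Adding: ||u||_{H^1}^2 = 292/15 + 79/3 = 229/5.


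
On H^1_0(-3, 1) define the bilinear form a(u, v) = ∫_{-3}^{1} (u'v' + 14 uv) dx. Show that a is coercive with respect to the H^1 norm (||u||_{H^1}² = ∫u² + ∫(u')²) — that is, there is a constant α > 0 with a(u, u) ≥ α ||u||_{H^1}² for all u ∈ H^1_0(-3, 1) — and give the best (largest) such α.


α = 1

Coercivity of a(·,·) on H^1_0(-3, 1) means a(u, u) ≥ α ||u||_{H^1}² for every u ∈ H^1_0.
The interval has length L = 4, and Poincaré/coercivity depend only on L. Here a(u, u) = ∫(u')² + (14)·∫u².
Here c = 14 ≥ 1, so a(u,u) = ∫(u')² + c∫u² ≥ ∫(u')² + ∫u² = ||u||_{H^1}², i.e. α = 1 works. No larger α is possible: a(u,u) ≥ α||u||_{H^1}² means (1−α)∫(u')² ≥ (α−c)∫u², and for the modes u_n = sin(nπ(x−x₀)/L) (x₀ the left endpoint) one has ∫u_n²/∫(u_n')² = (L/(nπ))² → 0, so a(u_n,u_n)/||u_n||_{H^1}² → 1. Hence the optimal constant is α = 1.
Therefore α = 1.


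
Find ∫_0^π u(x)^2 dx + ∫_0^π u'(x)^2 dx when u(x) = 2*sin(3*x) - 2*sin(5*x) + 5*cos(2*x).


||u||_{H^1(0,π)}^2 = 1520/21 + 269*π/2

u'(x) = -10*sin(2*x) + 6*cos(3*x) - 10*cos(5*x).
Expand u² and (u')² and integrate term by term on (0, π), using: for integers n ≥ 1, ∫_0^π sin²(nx) dx = ∫_0^π cos²(nx) dx = π/2; for n ≠ n', ∫_0^π sin(nx)sin(n'x) dx = ∫_0^π cos(nx)cos(n'x) dx = 0; and by product-to-sum, ∫_0^π sin(nx)cos(n'x) dx = ½∫_0^π [sin((n+n')x) + sin((n−n')x)] dx, which is 0 when n+n' is even and 2n/(n²−n'²) when n+n' is odd (it need not vanish on (0, π)).
  u² squared terms: (-2)²·∫sin(5x)² dx = 4·π/2 = 2*π;  (2)²·∫sin(3x)² dx = 4·π/2 = 2*π;  (5)²·∫cos(2x)² dx = 25·π/2 = 25*π/2.
  u² cross terms: 2·(-2)·(2)·∫sin(5x)·sin(3x) dx = -8·(0) = 0;  2·(-2)·(5)·∫sin(5x)·cos(2x) dx = -20·(10/21) = -200/21;  2·(2)·(5)·∫sin(3x)·cos(2x) dx = 20·(6/5) = 24.
  So ∫_0^π u² dx = 2*π + 2*π + 25*π/2 + 0 − 200/21 + 24 = 304/21 + 33*π/2.
  (u')² squared terms: (-10)²·∫cos(5x)² dx = 100·π/2 = 50*π;  (-10)²·∫sin(2x)² dx = 100·π/2 = 50*π;  (6)²·∫cos(3x)² dx = 36·π/2 = 18*π.
  (u')² cross terms: 2·(-10)·(-10)·∫cos(5x)·sin(2x) dx = 200·(-4/21) = -800/21;  2·(-10)·(6)·∫cos(5x)·cos(3x) dx = -120·(0) = 0;  2·(-10)·(6)·∫sin(2x)·cos(3x) dx = -120·(-4/5) = 96.
  So ∫_0^π (u')² dx = 50*π + 50*π + 18*π − 800/21 + 0 + 96 = 1216/21 + 118*π.
||u||_{H^1}^2 = (304/21 + 33*π/2) + (1216/21 + 118*π) = 1520/21 + 269*π/2.


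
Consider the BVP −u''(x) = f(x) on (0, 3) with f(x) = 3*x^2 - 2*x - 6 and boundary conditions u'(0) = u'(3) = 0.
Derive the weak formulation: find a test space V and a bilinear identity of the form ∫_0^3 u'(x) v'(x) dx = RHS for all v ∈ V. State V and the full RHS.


V = H^1(0, 3) (no boundary constraint on v; u is determined up to an additive constant); weak form: ∫_0^3 u'v' dx = ∫_0^3 (3*x^2 - 2*x - 6) v dx for all v ∈ V.

Multiply both sides by a test function v and integrate from 0 to 3:
  ∫_0^3 −u''(x) v(x) dx = ∫_0^3 f(x) v(x) dx.
Integrate the LHS by parts once:
  ∫_0^3 −u'' v dx = −[u'(x) v(x)]_0^3 + ∫_0^3 u'(x) v'(x) dx.
Thus ∫_0^3 u'(x) v'(x) dx = ∫_0^3 f(x) v(x) dx + [u'(x) v(x)]_0^3.
Choose V so that boundary terms are either known or forced to vanish.
u has homogeneous Neumann: u'(0) = u'(3) = 0. So [u' v]_0^3 = 0·v(3) − 0·v(0) = 0 for any v; take V = H^1(0, 3).
Weak formulation: find u (satisfying any essential BC) such that ∫_0^3 u'(x) v'(x) dx = ∫_0^3 f v dx for all v ∈ V (homogeneous Neumann, so boundary terms vanish).
Substituting f(x) = 3*x^2 - 2*x - 6, the right-hand side is ∫_0^3 (3*x^2 - 2*x - 6) v dx.
Compatibility check (pure Neumann): taking v ≡ 1 ∈ V gives 0 = ∫_0^3 f dx + (0) − (0), i.e. ∫_0^3 f dx must equal u'(0) − u'(3) = 0. Indeed ∫_0^3 (3*x^2 - 2*x - 6) dx = 0, so the data are compatible. The solution is then unique only up to an additive constant (fix it e.g. by requiring ∫_0^3 u dx = 0).


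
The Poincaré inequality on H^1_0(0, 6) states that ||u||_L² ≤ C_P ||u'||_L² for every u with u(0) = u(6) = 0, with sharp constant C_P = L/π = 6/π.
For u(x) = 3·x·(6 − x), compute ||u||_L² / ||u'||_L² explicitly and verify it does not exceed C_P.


||u||_L² / ||u'||_L² = 3*sqrt(10)/5 < C_P = 6/π.

u(x) = 3·x·(6 − x), so u'(x) = 18 - 6*x.
u(x) = 3·x·(6 − x) vanishes at x = 0 and x = 6, so u ∈ H^1_0(0, 6). Differentiate via the product rule and integrate the resulting polynomials term by term.
  ∫_0^6 u² dx = ∫_0^6 (9*x^4 - 108*x^3 + 324*x^2) dx. Term by term:
    ∫_0^6 9*x^4 dx = 69984/5;  ∫_0^6 -108*x^3 dx = -34992;  ∫_0^6 324*x^2 dx = 23328.
  Sum: 69984/5 − 34992 + 23328 = 11664/5.
  ∫_0^6 (u')² dx = ∫_0^6 (36*x^2 - 216*x + 324) dx. Term by term:
    ∫_0^6 36*x^2 dx = 2592;  ∫_0^6 -216*x dx = -3888;  ∫_0^6 324 dx = 1944.
  Sum: 2592 − 3888 + 1944 = 648.
∫_0^6 u² dx = 11664/5, so ||u||_L² = 108*sqrt(5)/5.
∫_0^6 (u')² dx = 648, so ||u'||_L² = 18*sqrt(2).
Ratio ||u||_L² / ||u'||_L² = 3*sqrt(10)/5.
Sharp Poincaré constant on H^1_0(0, 6) is C_P = L/π = 6/π, achieved by sin(π/6·x).
A polynomial bump cannot attain the sharp Poincaré constant (only the first sine eigenfunction does), so the ratio is strictly less than C_P, consistent with ||u||_L² ≤ C_P ||u'||_L².


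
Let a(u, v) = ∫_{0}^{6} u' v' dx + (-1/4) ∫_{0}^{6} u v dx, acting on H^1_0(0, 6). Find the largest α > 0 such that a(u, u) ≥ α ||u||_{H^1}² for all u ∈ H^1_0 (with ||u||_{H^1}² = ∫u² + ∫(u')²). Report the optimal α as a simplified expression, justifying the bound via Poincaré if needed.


α = (-9 + π^2)/(π^2 + 36)

Coercivity of a(·,·) on H^1_0(0, 6) means a(u, u) ≥ α ||u||_{H^1}² for every u ∈ H^1_0.
The interval has length L = 6, and Poincaré/coercivity depend only on L. Here a(u, u) = ∫(u')² + (-1/4)·∫u².
Here c = -1/4 < 0 with |c| < (π/L)² = π^2/36, so coercivity still holds. The condition a(u,u) ≥ α||u||_{H^1}² reads (1−α)∫(u')² ≥ (α−c)∫u². Any admissible α is ≤ 1 (rapidly oscillating u have ∫u²/∫(u')² → 0), and α = 1 would force 0 ≥ (1−c)∫u², impossible since c < 1; so 1−α > 0. By the sharp Poincaré inequality on H^1_0 of an interval of length L, ∫(u')² ≥ (π/L)²∫u² with equality for the first sine mode sin(π(x−x₀)/L) (x₀ the left endpoint), so the inequality holds for all u iff (1−α)(π/L)² ≥ α − c, i.e. α ≤ ((π/L)² + c)/((π/L)² + 1) = (1 + c(L/π)²)/(1 + (L/π)²). (Direct route, valid since c ≤ 0: Poincaré gives c∫u² ≥ c(L/π)²∫(u')², so a(u,u) ≥ (1 + c(L/π)²)∫(u')², while ||u||_{H^1}² ≤ (1 + (L/π)²)∫(u')²; dividing yields the same α.) With (π/L)² = π^2/36 and c = -1/4, the largest admissible constant is α = ((π/L)² + c)/((π/L)² + 1).
Simplifying, α = (-9 + π^2)/(π^2 + 36).


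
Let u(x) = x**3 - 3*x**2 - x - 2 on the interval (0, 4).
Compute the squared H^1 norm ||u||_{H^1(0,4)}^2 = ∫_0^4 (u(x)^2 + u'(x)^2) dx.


||u||_{H^1}^2 = 43124/105

The H^1 norm (squared) on an interval (0, L) is
  ||u||_{H^1}^2 = ∫_0^L u(x)^2 dx + ∫_0^L u'(x)^2 dx.
Compute u'(x) = 3*x**2 - 6*x - 1.
Then u(x)^2 = x**6 - 6*x**5 + 7*x**4 + 2*x**3 + 13*x**2 + 4*x + 4 and u'(x)^2 = 9*x**4 - 36*x**3 + 30*x**2 + 12*x + 1.
Integrate each monomial from 0 to 4 using ∫_0^4 c·x^n dx = c·4^(n+1)/(n+1):
  ∫_0^4 u(x)^2 dx = ∫_0^4 (x^6 - 6*x^5 + 7*x^4 + 2*x^3 + 13*x^2 + 4*x + 4) dx. Term by term:
    ∫_0^4 x^6 dx = 16384/7;  ∫_0^4 -6*x^5 dx = -4096;  ∫_0^4 7*x^4 dx = 7168/5;
    ∫_0^4 2*x^3 dx = 128;  ∫_0^4 13*x^2 dx = 832/3;  ∫_0^4 4*x dx = 32;
    ∫_0^4 4 dx = 16.
  Sum: 16384/7 − 4096 + 7168/5 + 128 + 832/3 + 32 + 16 = 13808/105.
  ∫_0^4 u'(x)^2 dx = ∫_0^4 (9*x^4 - 36*x^3 + 30*x^2 + 12*x + 1) dx. Term by term:
    ∫_0^4 9*x^4 dx = 9216/5;  ∫_0^4 -36*x^3 dx = -2304;  ∫_0^4 30*x^2 dx = 640;
    ∫_0^4 12*x dx = 96;  ∫_0^4 1 dx = 4.
  Sum: 9216/5 − 2304 + 640 + 96 + 4 = 1396/5.
Adding: ||u||_{H^1}^2 = 13808/105 + 1396/5 = 43124/105.


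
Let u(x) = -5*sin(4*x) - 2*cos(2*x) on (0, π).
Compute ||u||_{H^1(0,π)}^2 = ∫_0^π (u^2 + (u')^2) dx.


||u||_{H^1(0,π)}^2 = 445*π/2

u'(x) = 4*sin(2*x) - 20*cos(4*x).
Expand u² and (u')² and integrate term by term on (0, π), using: for integers n ≥ 1, ∫_0^π sin²(nx) dx = ∫_0^π cos²(nx) dx = π/2; for n ≠ n', ∫_0^π sin(nx)sin(n'x) dx = ∫_0^π cos(nx)cos(n'x) dx = 0; and by product-to-sum, ∫_0^π sin(nx)cos(n'x) dx = ½∫_0^π [sin((n+n')x) + sin((n−n')x)] dx, which is 0 when n+n' is even and 2n/(n²−n'²) when n+n' is odd (it need not vanish on (0, π)).
  u² squared terms: (-5)²·∫sin(4x)² dx = 25·π/2 = 25*π/2;  (-2)²·∫cos(2x)² dx = 4·π/2 = 2*π.
  u² cross terms: 2·(-5)·(-2)·∫sin(4x)·cos(2x) dx = 20·(0) = 0.
  So ∫_0^π u² dx = 25*π/2 + 2*π + 0 = 29*π/2.
  (u')² squared terms: (-20)²·∫cos(4x)² dx = 400·π/2 = 200*π;  (4)²·∫sin(2x)² dx = 16·π/2 = 8*π.
  (u')² cross terms: 2·(-20)·(4)·∫cos(4x)·sin(2x) dx = -160·(0) = 0.
  So ∫_0^π (u')² dx = 200*π + 8*π + 0 = 208*π.
||u||_{H^1}^2 = (29*π/2) + (208*π) = 445*π/2.


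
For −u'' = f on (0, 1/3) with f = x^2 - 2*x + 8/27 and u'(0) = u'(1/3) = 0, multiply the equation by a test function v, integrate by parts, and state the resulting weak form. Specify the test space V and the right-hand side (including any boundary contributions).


V = H^1(0, 1/3) (no boundary constraint on v; u is determined up to an additive constant); weak form: ∫_0^1/3 u'v' dx = ∫_0^1/3 (x^2 - 2*x + 8/27) v dx for all v ∈ V.

Multiply both sides by a test function v and integrate from 0 to 1/3:
  ∫_0^1/3 −u''(x) v(x) dx = ∫_0^1/3 f(x) v(x) dx.
Integrate the LHS by parts once:
  ∫_0^1/3 −u'' v dx = −[u'(x) v(x)]_0^1/3 + ∫_0^1/3 u'(x) v'(x) dx.
Thus ∫_0^1/3 u'(x) v'(x) dx = ∫_0^1/3 f(x) v(x) dx + [u'(x) v(x)]_0^1/3.
Choose V so that boundary terms are either known or forced to vanish.
u has homogeneous Neumann: u'(0) = u'(1/3) = 0. So [u' v]_0^1/3 = 0·v(1/3) − 0·v(0) = 0 for any v; take V = H^1(0, 1/3).
Weak formulation: find u (satisfying any essential BC) such that ∫_0^1/3 u'(x) v'(x) dx = ∫_0^1/3 f v dx for all v ∈ V (homogeneous Neumann, so boundary terms vanish).
Substituting f(x) = x^2 - 2*x + 8/27, the right-hand side is ∫_0^1/3 (x^2 - 2*x + 8/27) v dx.
Compatibility check (pure Neumann): taking v ≡ 1 ∈ V gives 0 = ∫_0^1/3 f dx + (0) − (0), i.e. ∫_0^1/3 f dx must equal u'(0) − u'(1/3) = 0. Indeed ∫_0^1/3 (x^2 - 2*x + 8/27) dx = 0, so the data are compatible. The solution is then unique only up to an additive constant (fix it e.g. by requiring ∫_0^1/3 u dx = 0).


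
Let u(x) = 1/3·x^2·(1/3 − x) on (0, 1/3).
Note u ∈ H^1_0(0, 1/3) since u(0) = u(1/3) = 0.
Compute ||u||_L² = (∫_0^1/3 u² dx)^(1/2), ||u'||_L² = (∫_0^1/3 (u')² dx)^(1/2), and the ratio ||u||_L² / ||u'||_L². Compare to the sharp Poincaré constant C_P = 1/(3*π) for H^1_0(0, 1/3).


||u||_L² / ||u'||_L² = sqrt(14)/42 < C_P = 1/(3*π).

u(x) = 1/3·x^2·(1/3 − x), so u'(x) = x*(2 - 9*x)/9.
u(x) = 1/3·x^2·(1/3 − x) vanishes at x = 0 and x = 1/3, so u ∈ H^1_0(0, 1/3). Differentiate via the product rule and integrate the resulting polynomials term by term.
  ∫_0^1/3 u² dx = ∫_0^1/3 (x^6/9 - 2*x^5/27 + x^4/81) dx. Term by term:
    ∫_0^1/3 x^6/9 dx = 1/137781;  ∫_0^1/3 -2*x^5/27 dx = -1/59049;  ∫_0^1/3 x^4/81 dx = 1/98415.
  Sum: 1/137781 − 1/59049 + 1/98415 = 1/2066715.
  ∫_0^1/3 (u')² dx = ∫_0^1/3 (x^4 - 4*x^3/9 + 4*x^2/81) dx. Term by term:
    ∫_0^1/3 x^4 dx = 1/1215;  ∫_0^1/3 -4*x^3/9 dx = -1/729;  ∫_0^1/3 4*x^2/81 dx = 4/6561.
  Sum: 1/1215 − 1/729 + 4/6561 = 2/32805.
∫_0^1/3 u² dx = 1/2066715, so ||u||_L² = sqrt(35)/8505.
∫_0^1/3 (u')² dx = 2/32805, so ||u'||_L² = sqrt(10)/405.
Ratio ||u||_L² / ||u'||_L² = sqrt(14)/42.
Sharp Poincaré constant on H^1_0(0, 1/3) is C_P = L/π = 1/(3*π), achieved by sin(3*π·x).
A polynomial bump cannot attain the sharp Poincaré constant (only the first sine eigenfunction does), so the ratio is strictly less than C_P, consistent with ||u||_L² ≤ C_P ||u'||_L².


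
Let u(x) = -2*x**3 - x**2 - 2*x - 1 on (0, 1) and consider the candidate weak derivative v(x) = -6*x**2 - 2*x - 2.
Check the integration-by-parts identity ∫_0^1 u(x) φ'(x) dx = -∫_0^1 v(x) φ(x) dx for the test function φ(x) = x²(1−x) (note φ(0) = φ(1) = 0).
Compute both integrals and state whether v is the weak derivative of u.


LHS = 7/15, RHS = 7/15. Yes, v = u' weakly.

u(x) = -2*x**3 - x**2 - 2*x - 1, classical derivative u'(x) = -6*x**2 - 2*x - 2.
φ(x) = x²(1−x), so φ'(x) = x*(2 - 3*x).
Note φ(0) = φ(1) = 0, so the boundary term u·φ vanishes.
LHS = ∫_0^1 u(x) φ'(x) dx = ∫_0^1 (6*x^5 - x^4 + 4*x^3 - x^2 - 2*x) dx. Term by term:
  ∫_0^1 6*x^5 dx = 1;  ∫_0^1 -x^4 dx = -1/5;  ∫_0^1 4*x^3 dx = 1;
  ∫_0^1 -x^2 dx = -1/3;  ∫_0^1 -2*x dx = -1.
Sum: 1 − 1/5 + 1 − 1/3 − 1 = 7/15.
So LHS = 7/15.
∫_0^1 v(x) φ(x) dx = ∫_0^1 (6*x^5 - 4*x^4 - 2*x^2) dx. Term by term:
  ∫_0^1 6*x^5 dx = 1;  ∫_0^1 -4*x^4 dx = -4/5;  ∫_0^1 -2*x^2 dx = -2/3.
Sum: 1 − 4/5 − 2/3 = -7/15.
So RHS = -∫_0^1 v(x) φ(x) dx = 7/15.
LHS = RHS, so the identity holds for this test φ.
Moreover u is smooth here and v(x) = u'(x) = -6*x**2 - 2*x - 2 pointwise, so the identity holds for every test function. Hence v is the weak derivative of u.


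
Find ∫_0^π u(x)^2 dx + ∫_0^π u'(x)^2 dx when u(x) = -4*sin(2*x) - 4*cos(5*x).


||u||_{H^1(0,π)}^2 = -3328/21 + 248*π

u'(x) = 20*sin(5*x) - 8*cos(2*x).
Expand u² and (u')² and integrate term by term on (0, π), using: for integers n ≥ 1, ∫_0^π sin²(nx) dx = ∫_0^π cos²(nx) dx = π/2; for n ≠ n', ∫_0^π sin(nx)sin(n'x) dx = ∫_0^π cos(nx)cos(n'x) dx = 0; and by product-to-sum, ∫_0^π sin(nx)cos(n'x) dx = ½∫_0^π [sin((n+n')x) + sin((n−n')x)] dx, which is 0 when n+n' is even and 2n/(n²−n'²) when n+n' is odd (it need not vanish on (0, π)).
  u² squared terms: (-4)²·∫cos(5x)² dx = 16·π/2 = 8*π;  (-4)²·∫sin(2x)² dx = 16·π/2 = 8*π.
  u² cross terms: 2·(-4)·(-4)·∫cos(5x)·sin(2x) dx = 32·(-4/21) = -128/21.
  So ∫_0^π u² dx = 8*π + 8*π − 128/21 = -128/21 + 16*π.
  (u')² squared terms: (-8)²·∫cos(2x)² dx = 64·π/2 = 32*π;  (20)²·∫sin(5x)² dx = 400·π/2 = 200*π.
  (u')² cross terms: 2·(-8)·(20)·∫cos(2x)·sin(5x) dx = -320·(10/21) = -3200/21.
  So ∫_0^π (u')² dx = 32*π + 200*π − 3200/21 = -3200/21 + 232*π.
||u||_{H^1}^2 = (-128/21 + 16*π) + (-3200/21 + 232*π) = -3328/21 + 248*π.


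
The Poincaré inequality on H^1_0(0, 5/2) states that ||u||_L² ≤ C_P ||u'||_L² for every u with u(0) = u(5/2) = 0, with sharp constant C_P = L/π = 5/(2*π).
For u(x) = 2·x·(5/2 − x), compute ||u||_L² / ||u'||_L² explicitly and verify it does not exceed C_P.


||u||_L² / ||u'||_L² = sqrt(10)/4 < C_P = 5/(2*π).

u(x) = 2·x·(5/2 − x), so u'(x) = 5 - 4*x.
u(x) = 2·x·(5/2 − x) vanishes at x = 0 and x = 5/2, so u ∈ H^1_0(0, 5/2). Differentiate via the product rule and integrate the resulting polynomials term by term.
  ∫_0^5/2 u² dx = ∫_0^5/2 (4*x^4 - 20*x^3 + 25*x^2) dx. Term by term:
    ∫_0^5/2 4*x^4 dx = 625/8;  ∫_0^5/2 -20*x^3 dx = -3125/16;  ∫_0^5/2 25*x^2 dx = 3125/24.
  Sum: 625/8 − 3125/16 + 3125/24 = 625/48.
  ∫_0^5/2 (u')² dx = ∫_0^5/2 (16*x^2 - 40*x + 25) dx. Term by term:
    ∫_0^5/2 16*x^2 dx = 250/3;  ∫_0^5/2 -40*x dx = -125;  ∫_0^5/2 25 dx = 125/2.
  Sum: 250/3 − 125 + 125/2 = 125/6.
∫_0^5/2 u² dx = 625/48, so ||u||_L² = 25*sqrt(3)/12.
∫_0^5/2 (u')² dx = 125/6, so ||u'||_L² = 5*sqrt(30)/6.
Ratio ||u||_L² / ||u'||_L² = sqrt(10)/4.
Sharp Poincaré constant on H^1_0(0, 5/2) is C_P = L/π = 5/(2*π), achieved by sin(2*π/5·x).
A polynomial bump cannot attain the sharp Poincaré constant (only the first sine eigenfunction does), so the ratio is strictly less than C_P, consistent with ||u||_L² ≤ C_P ||u'||_L².


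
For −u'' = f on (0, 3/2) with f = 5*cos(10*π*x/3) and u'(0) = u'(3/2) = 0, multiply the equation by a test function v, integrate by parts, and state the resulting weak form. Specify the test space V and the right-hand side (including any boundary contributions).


V = H^1(0, 3/2) (no boundary constraint on v; u is determined up to an additive constant); weak form: ∫_0^3/2 u'v' dx = ∫_0^3/2 (5*cos(10*π*x/3)) v dx for all v ∈ V.

Multiply both sides by a test function v and integrate from 0 to 3/2:
  ∫_0^3/2 −u''(x) v(x) dx = ∫_0^3/2 f(x) v(x) dx.
Integrate the LHS by parts once:
  ∫_0^3/2 −u'' v dx = −[u'(x) v(x)]_0^3/2 + ∫_0^3/2 u'(x) v'(x) dx.
Thus ∫_0^3/2 u'(x) v'(x) dx = ∫_0^3/2 f(x) v(x) dx + [u'(x) v(x)]_0^3/2.
Choose V so that boundary terms are either known or forced to vanish.
u has homogeneous Neumann: u'(0) = u'(3/2) = 0. So [u' v]_0^3/2 = 0·v(3/2) − 0·v(0) = 0 for any v; take V = H^1(0, 3/2).
Weak formulation: find u (satisfying any essential BC) such that ∫_0^3/2 u'(x) v'(x) dx = ∫_0^3/2 f v dx for all v ∈ V (homogeneous Neumann, so boundary terms vanish).
Substituting f(x) = 5*cos(10*π*x/3), the right-hand side is ∫_0^3/2 (5*cos(10*π*x/3)) v dx.
Compatibility check (pure Neumann): taking v ≡ 1 ∈ V gives 0 = ∫_0^3/2 f dx + (0) − (0), i.e. ∫_0^3/2 f dx must equal u'(0) − u'(3/2) = 0. Indeed ∫_0^3/2 (5*cos(10*π*x/3)) dx = 0, so the data are compatible. The solution is then unique only up to an additive constant (fix it e.g. by requiring ∫_0^3/2 u dx = 0).


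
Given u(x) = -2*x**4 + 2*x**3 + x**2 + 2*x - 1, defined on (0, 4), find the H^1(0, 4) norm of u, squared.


||u||_{H^1}^2 = 42891644/315

The H^1 norm (squared) on an interval (0, L) is
  ||u||_{H^1}^2 = ∫_0^L u(x)^2 dx + ∫_0^L u'(x)^2 dx.
Compute u'(x) = -8*x**3 + 6*x**2 + 2*x + 2.
Then u(x)^2 = 4*x**8 - 8*x**7 - 4*x**5 + 13*x**4 + 2*x**2 - 4*x + 1 and u'(x)^2 = 64*x**6 - 96*x**5 + 4*x**4 - 8*x**3 + 28*x**2 + 8*x + 4.
Integrate each monomial from 0 to 4 using ∫_0^4 c·x^n dx = c·4^(n+1)/(n+1):
  ∫_0^4 u(x)^2 dx = ∫_0^4 (4*x^8 - 8*x^7 - 4*x^5 + 13*x^4 + 2*x^2 - 4*x + 1) dx. Term by term:
    ∫_0^4 4*x^8 dx = 1048576/9;  ∫_0^4 -8*x^7 dx = -65536;  ∫_0^4 -4*x^5 dx = -8192/3;
    ∫_0^4 13*x^4 dx = 13312/5;  ∫_0^4 2*x^2 dx = 128/3;  ∫_0^4 -4*x dx = -32;
    ∫_0^4 1 dx = 4.
  Sum: 1048576/9 − 65536 − 8192/3 + 13312/5 + 128/3 − 32 + 4 = 2291348/45.
  ∫_0^4 u'(x)^2 dx = ∫_0^4 (64*x^6 - 96*x^5 + 4*x^4 - 8*x^3 + 28*x^2 + 8*x + 4) dx. Term by term:
    ∫_0^4 64*x^6 dx = 1048576/7;  ∫_0^4 -96*x^5 dx = -65536;  ∫_0^4 4*x^4 dx = 4096/5;
    ∫_0^4 -8*x^3 dx = -512;  ∫_0^4 28*x^2 dx = 1792/3;  ∫_0^4 8*x dx = 64;
    ∫_0^4 4 dx = 16.
  Sum: 1048576/7 − 65536 + 4096/5 − 512 + 1792/3 + 64 + 16 = 8950736/105.
Adding: ||u||_{H^1}^2 = 2291348/45 + 8950736/105 = 42891644/315.


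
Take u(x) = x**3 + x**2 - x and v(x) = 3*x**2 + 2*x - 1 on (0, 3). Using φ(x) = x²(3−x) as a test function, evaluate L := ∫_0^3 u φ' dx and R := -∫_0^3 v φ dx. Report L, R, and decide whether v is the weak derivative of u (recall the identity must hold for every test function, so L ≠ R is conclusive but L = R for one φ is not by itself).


LHS = -1809/20, RHS = -1809/20. Yes, v = u' weakly.

u(x) = x**3 + x**2 - x, classical derivative u'(x) = 3*x**2 + 2*x - 1.
φ(x) = x²(3−x), so φ'(x) = 3*x*(2 - x).
Note φ(0) = φ(3) = 0, so the boundary term u·φ vanishes.
LHS = ∫_0^3 u(x) φ'(x) dx = ∫_0^3 (-3*x^5 + 3*x^4 + 9*x^3 - 6*x^2) dx. Term by term:
  ∫_0^3 -3*x^5 dx = -729/2;  ∫_0^3 3*x^4 dx = 729/5;  ∫_0^3 9*x^3 dx = 729/4;
  ∫_0^3 -6*x^2 dx = -54.
Sum: -729/2 + 729/5 + 729/4 − 54 = -1809/20.
So LHS = -1809/20.
∫_0^3 v(x) φ(x) dx = ∫_0^3 (-3*x^5 + 7*x^4 + 7*x^3 - 3*x^2) dx. Term by term:
  ∫_0^3 -3*x^5 dx = -729/2;  ∫_0^3 7*x^4 dx = 1701/5;  ∫_0^3 7*x^3 dx = 567/4;
  ∫_0^3 -3*x^2 dx = -27.
Sum: -729/2 + 1701/5 + 567/4 − 27 = 1809/20.
So RHS = -∫_0^3 v(x) φ(x) dx = -1809/20.
LHS = RHS, so the identity holds for this test φ.
Moreover u is smooth here and v(x) = u'(x) = 3*x**2 + 2*x - 1 pointwise, so the identity holds for every test function. Hence v is the weak derivative of u.


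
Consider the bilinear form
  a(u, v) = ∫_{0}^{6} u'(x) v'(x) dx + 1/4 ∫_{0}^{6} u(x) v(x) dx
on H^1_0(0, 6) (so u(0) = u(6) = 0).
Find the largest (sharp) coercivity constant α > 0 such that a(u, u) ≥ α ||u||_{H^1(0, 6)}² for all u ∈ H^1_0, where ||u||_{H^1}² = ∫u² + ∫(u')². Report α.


α = (9 + π^2)/(π^2 + 36)

Coercivity of a(·,·) on H^1_0(0, 6) means a(u, u) ≥ α ||u||_{H^1}² for every u ∈ H^1_0.
The interval has length L = 6, and Poincaré/coercivity depend only on L. Here a(u, u) = ∫(u')² + (1/4)·∫u².
Here 0 < c = 1/4 < 1. The condition a(u,u) ≥ α||u||_{H^1}² reads (1−α)∫(u')² ≥ (α−c)∫u². Any admissible α is ≤ 1 (rapidly oscillating u have ∫u²/∫(u')² → 0), and α = 1 would force 0 ≥ (1−c)∫u², impossible since c < 1; so 1−α > 0. By the sharp Poincaré inequality on H^1_0 of an interval of length L, ∫(u')² ≥ (π/L)²∫u² with equality for the first sine mode sin(π(x−x₀)/L) (x₀ the left endpoint), so the inequality holds for all u iff (1−α)(π/L)² ≥ α − c, i.e. α ≤ ((π/L)² + c)/((π/L)² + 1) = (1 + c(L/π)²)/(1 + (L/π)²). With (π/L)² = π^2/36 and c = 1/4, the largest admissible constant is α = ((π/L)² + c)/((π/L)² + 1).
Simplifying, α = (9 + π^2)/(π^2 + 36).


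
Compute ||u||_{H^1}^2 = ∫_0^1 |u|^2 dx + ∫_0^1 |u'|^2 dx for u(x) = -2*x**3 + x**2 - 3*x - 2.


||u||_{H^1}^2 = 6763/210

The H^1 norm (squared) on an interval (0, L) is
  ||u||_{H^1}^2 = ∫_0^L u(x)^2 dx + ∫_0^L u'(x)^2 dx.
Compute u'(x) = -6*x**2 + 2*x - 3.
Then u(x)^2 = 4*x**6 - 4*x**5 + 13*x**4 + 2*x**3 + 5*x**2 + 12*x + 4 and u'(x)^2 = 36*x**4 - 24*x**3 + 40*x**2 - 12*x + 9.
Integrate each monomial from 0 to 1 using ∫_0^1 c·x^n dx = c·1^(n+1)/(n+1):
  ∫_0^1 u(x)^2 dx = ∫_0^1 (4*x^6 - 4*x^5 + 13*x^4 + 2*x^3 + 5*x^2 + 12*x + 4) dx. Term by term:
    ∫_0^1 4*x^6 dx = 4/7;  ∫_0^1 -4*x^5 dx = -2/3;  ∫_0^1 13*x^4 dx = 13/5;
    ∫_0^1 2*x^3 dx = 1/2;  ∫_0^1 5*x^2 dx = 5/3;  ∫_0^1 12*x dx = 6;
    ∫_0^1 4 dx = 4.
  Sum: 4/7 − 2/3 + 13/5 + 1/2 + 5/3 + 6 + 4 = 1027/70.
  ∫_0^1 u'(x)^2 dx = ∫_0^1 (36*x^4 - 24*x^3 + 40*x^2 - 12*x + 9) dx. Term by term:
    ∫_0^1 36*x^4 dx = 36/5;  ∫_0^1 -24*x^3 dx = -6;  ∫_0^1 40*x^2 dx = 40/3;
    ∫_0^1 -12*x dx = -6;  ∫_0^1 9 dx = 9.
  Sum: 36/5 − 6 + 40/3 − 6 + 9 = 263/15.
Adding: ||u||_{H^1}^2 = 1027/70 + 263/15 = 6763/210.
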